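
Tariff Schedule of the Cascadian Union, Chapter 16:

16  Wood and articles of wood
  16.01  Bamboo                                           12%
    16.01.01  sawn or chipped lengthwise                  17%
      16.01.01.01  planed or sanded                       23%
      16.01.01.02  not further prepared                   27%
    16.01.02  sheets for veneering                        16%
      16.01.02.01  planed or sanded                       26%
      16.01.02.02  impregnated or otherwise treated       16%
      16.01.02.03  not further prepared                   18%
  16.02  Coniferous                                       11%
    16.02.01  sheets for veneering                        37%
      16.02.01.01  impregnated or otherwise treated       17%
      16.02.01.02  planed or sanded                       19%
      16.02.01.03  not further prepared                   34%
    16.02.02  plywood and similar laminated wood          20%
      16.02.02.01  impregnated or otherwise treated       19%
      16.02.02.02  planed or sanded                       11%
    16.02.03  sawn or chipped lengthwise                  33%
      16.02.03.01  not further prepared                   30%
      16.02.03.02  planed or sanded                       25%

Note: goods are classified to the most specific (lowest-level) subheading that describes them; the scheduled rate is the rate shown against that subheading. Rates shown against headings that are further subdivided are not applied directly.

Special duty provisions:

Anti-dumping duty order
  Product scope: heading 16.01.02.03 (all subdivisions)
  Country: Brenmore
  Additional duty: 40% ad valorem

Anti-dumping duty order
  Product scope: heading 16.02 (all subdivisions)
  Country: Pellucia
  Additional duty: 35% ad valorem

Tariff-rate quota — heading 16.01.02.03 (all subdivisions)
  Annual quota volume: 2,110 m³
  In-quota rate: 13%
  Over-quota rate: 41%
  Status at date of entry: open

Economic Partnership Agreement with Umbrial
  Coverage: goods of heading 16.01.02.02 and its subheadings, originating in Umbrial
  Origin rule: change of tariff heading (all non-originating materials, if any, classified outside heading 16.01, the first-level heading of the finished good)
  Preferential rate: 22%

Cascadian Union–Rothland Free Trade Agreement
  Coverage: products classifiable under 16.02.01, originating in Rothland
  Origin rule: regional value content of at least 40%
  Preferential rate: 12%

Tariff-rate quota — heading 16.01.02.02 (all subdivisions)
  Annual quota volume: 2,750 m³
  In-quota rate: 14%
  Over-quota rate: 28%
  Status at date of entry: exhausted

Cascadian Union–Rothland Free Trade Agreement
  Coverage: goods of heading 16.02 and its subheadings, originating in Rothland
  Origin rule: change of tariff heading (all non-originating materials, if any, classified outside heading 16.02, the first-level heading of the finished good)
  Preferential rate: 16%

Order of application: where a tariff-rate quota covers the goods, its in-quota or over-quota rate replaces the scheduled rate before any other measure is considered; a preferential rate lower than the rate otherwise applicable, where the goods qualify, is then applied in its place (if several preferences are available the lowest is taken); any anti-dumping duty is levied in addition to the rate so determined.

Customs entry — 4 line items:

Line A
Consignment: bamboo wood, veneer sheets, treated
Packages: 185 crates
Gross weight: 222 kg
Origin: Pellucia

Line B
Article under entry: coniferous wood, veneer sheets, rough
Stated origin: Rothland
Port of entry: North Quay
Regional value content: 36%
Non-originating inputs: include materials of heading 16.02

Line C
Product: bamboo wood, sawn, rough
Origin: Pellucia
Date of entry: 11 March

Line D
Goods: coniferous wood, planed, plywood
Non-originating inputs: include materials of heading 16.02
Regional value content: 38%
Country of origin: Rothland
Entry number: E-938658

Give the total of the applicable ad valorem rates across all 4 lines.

Line A: bamboo → 16.01; veneer sheets → 16.01.02; treated → 16.01.02.02. Scheduled 16%. quota on 16.01.02.02 exhausted → over-quota 28%. → 28%.
Line B: coniferous → 16.02; veneer sheets → 16.02.01; rough → 16.02.01.03. Scheduled 34%. Rothland agreement on 16.02.01: RVC < 40%; Rothland agreement on 16.02: CTH not met. → 34%.
Line C: bamboo → 16.01; sawn → 16.01.01; rough → 16.01.01.02. Scheduled 27%. No special measure applies. → 27%.
Line D: coniferous → 16.02; plywood → 16.02.02; planed → 16.02.02.02. Scheduled 11%. Rothland agreement on 16.02.01: 16.02.02.02 not covered; Rothland agreement on 16.02: CTH not met. → 11%.
Sum: 28% + 34% + 27% + 11% = 100%.

100%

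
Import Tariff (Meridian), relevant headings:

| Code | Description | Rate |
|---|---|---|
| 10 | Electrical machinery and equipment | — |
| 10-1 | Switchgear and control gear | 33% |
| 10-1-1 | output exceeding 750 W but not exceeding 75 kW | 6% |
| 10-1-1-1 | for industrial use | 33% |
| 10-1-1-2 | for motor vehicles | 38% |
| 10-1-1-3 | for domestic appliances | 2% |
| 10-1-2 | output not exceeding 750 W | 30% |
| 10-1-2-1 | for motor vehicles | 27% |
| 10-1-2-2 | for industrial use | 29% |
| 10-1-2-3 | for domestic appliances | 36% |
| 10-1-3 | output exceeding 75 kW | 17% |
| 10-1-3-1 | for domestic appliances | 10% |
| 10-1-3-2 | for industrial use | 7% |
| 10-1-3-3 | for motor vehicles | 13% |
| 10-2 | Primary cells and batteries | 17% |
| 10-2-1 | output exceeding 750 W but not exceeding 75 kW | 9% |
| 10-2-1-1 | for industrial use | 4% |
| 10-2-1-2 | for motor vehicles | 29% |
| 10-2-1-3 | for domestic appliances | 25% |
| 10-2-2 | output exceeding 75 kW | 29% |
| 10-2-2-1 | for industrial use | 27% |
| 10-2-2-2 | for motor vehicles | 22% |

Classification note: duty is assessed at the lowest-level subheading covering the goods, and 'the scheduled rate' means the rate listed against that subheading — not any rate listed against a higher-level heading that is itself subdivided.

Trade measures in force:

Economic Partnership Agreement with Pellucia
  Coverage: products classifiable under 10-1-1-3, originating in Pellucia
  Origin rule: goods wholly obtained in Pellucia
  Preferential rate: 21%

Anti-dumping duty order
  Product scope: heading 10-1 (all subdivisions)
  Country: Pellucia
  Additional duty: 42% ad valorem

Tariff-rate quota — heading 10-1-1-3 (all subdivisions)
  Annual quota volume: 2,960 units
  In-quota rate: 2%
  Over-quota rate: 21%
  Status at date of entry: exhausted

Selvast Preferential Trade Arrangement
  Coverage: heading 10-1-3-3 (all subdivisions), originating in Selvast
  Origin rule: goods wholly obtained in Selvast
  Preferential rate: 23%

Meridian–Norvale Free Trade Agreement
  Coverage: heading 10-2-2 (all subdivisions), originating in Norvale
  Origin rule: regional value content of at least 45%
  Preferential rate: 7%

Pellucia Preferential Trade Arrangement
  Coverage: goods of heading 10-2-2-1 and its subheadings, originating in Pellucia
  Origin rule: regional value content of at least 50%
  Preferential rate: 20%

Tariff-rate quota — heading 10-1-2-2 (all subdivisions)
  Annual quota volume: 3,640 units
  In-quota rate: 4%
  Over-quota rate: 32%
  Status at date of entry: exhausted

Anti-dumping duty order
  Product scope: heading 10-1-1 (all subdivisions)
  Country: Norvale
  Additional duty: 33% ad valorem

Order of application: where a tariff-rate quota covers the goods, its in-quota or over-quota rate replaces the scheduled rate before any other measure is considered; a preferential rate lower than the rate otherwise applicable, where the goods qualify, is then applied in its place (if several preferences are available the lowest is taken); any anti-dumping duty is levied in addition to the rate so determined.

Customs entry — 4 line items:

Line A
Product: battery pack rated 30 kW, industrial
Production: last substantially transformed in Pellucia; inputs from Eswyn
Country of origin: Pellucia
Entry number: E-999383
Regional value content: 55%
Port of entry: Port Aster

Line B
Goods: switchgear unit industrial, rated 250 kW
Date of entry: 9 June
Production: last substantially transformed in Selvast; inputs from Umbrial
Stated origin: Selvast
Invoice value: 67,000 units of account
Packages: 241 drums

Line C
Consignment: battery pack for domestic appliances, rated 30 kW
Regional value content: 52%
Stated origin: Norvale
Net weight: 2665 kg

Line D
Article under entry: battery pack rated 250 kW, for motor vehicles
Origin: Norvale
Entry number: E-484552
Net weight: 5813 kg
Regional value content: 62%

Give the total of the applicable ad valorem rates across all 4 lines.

Line A: battery pack → 10-2; rated 30 kW → 10-2-1; industrial → 10-2-1-1. Scheduled 4%. Pellucia agreement on 10-1-1-3: 10-2-1-1 not covered; Pellucia agreement on 10-2-2-1: 10-2-1-1 not covered. → 4%.
Line B: switchgear unit → 10-1; rated 250 kW → 10-1-3; industrial → 10-1-3-2. Scheduled 7%. Selvast agreement on 10-1-3-3: 10-1-3-2 not covered. → 7%.
Line C: battery pack → 10-2; rated 30 kW → 10-2-1; for domestic appliances → 10-2-1-3. Scheduled 25%. Norvale agreement on 10-2-2: 10-2-1-3 not covered. → 25%.
Line D: battery pack → 10-2; rated 250 kW → 10-2-2; for motor vehicles → 10-2-2-2. Scheduled 22%. Norvale agreement on 10-2-2: RVC ≥ 45% → 7% available; preferential 7%. → 7%.
Sum: 4% + 7% + 25% + 7% = 43%.

43%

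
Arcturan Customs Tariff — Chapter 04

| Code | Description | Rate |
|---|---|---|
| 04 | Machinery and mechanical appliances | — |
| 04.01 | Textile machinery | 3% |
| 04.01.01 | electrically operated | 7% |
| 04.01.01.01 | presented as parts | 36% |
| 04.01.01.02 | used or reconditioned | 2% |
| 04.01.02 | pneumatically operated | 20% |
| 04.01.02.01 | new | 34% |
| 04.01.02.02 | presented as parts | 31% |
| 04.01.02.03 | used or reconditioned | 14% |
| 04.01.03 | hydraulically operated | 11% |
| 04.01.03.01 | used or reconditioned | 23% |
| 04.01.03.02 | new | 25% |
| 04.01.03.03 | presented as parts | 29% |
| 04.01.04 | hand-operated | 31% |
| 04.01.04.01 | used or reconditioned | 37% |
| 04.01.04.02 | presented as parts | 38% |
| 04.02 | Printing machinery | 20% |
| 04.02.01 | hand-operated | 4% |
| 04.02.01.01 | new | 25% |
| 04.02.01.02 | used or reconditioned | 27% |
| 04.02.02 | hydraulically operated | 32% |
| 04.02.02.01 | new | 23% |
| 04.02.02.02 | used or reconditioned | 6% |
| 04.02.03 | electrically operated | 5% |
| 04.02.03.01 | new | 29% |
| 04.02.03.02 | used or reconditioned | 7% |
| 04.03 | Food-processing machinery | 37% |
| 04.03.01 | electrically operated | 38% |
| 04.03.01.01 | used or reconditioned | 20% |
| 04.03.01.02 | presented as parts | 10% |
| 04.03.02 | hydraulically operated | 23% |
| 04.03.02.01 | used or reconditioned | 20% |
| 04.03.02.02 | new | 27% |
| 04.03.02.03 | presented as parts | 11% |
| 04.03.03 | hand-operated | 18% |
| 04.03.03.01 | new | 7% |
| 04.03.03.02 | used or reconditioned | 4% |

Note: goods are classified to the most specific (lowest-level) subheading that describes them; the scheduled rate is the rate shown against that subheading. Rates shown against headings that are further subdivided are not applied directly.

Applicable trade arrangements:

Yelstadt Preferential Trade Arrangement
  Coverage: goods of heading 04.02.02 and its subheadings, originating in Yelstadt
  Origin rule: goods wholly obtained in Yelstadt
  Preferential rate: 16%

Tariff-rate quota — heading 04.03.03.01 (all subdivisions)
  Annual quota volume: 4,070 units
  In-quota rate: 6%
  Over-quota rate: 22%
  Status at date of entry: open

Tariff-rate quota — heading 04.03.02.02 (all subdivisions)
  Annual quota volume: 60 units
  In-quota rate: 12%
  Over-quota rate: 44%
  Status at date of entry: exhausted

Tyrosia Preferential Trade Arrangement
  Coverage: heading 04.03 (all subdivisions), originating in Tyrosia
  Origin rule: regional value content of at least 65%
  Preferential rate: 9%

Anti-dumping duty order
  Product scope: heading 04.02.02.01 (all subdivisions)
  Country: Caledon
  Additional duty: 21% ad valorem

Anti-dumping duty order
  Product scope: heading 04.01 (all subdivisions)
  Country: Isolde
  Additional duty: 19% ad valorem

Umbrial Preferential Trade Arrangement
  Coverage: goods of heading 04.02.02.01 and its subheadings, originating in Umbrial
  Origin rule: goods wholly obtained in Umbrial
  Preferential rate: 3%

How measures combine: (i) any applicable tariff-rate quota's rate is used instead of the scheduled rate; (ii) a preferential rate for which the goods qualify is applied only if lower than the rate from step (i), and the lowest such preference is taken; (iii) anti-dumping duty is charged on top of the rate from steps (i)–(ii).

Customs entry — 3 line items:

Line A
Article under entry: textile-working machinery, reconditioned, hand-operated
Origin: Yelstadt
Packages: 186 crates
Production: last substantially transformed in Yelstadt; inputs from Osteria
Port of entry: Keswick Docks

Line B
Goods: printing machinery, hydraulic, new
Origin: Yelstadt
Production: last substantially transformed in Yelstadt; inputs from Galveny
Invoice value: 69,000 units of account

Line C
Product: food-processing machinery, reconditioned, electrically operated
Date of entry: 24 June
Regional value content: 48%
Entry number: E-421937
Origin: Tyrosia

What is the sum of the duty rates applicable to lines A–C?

80%

Line A: textile-working → 04.01; hand-operated → 04.01.04; reconditioned → 04.01.04.01. Scheduled 37%. Yelstadt agreement on 04.02.02: 04.01.04.01 not covered. → 37%.
Line B: printing → 04.02; hydraulic → 04.02.02; new → 04.02.02.01. Scheduled 23%. Yelstadt agreement on 04.02.02: not wholly obtained. → 23%.
Line C: food-processing → 04.03; electrically operated → 04.03.01; reconditioned → 04.03.01.01. Scheduled 20%. Tyrosia agreement on 04.03: RVC < 65%. → 20%.
Sum: 37% + 23% + 20% = 80%.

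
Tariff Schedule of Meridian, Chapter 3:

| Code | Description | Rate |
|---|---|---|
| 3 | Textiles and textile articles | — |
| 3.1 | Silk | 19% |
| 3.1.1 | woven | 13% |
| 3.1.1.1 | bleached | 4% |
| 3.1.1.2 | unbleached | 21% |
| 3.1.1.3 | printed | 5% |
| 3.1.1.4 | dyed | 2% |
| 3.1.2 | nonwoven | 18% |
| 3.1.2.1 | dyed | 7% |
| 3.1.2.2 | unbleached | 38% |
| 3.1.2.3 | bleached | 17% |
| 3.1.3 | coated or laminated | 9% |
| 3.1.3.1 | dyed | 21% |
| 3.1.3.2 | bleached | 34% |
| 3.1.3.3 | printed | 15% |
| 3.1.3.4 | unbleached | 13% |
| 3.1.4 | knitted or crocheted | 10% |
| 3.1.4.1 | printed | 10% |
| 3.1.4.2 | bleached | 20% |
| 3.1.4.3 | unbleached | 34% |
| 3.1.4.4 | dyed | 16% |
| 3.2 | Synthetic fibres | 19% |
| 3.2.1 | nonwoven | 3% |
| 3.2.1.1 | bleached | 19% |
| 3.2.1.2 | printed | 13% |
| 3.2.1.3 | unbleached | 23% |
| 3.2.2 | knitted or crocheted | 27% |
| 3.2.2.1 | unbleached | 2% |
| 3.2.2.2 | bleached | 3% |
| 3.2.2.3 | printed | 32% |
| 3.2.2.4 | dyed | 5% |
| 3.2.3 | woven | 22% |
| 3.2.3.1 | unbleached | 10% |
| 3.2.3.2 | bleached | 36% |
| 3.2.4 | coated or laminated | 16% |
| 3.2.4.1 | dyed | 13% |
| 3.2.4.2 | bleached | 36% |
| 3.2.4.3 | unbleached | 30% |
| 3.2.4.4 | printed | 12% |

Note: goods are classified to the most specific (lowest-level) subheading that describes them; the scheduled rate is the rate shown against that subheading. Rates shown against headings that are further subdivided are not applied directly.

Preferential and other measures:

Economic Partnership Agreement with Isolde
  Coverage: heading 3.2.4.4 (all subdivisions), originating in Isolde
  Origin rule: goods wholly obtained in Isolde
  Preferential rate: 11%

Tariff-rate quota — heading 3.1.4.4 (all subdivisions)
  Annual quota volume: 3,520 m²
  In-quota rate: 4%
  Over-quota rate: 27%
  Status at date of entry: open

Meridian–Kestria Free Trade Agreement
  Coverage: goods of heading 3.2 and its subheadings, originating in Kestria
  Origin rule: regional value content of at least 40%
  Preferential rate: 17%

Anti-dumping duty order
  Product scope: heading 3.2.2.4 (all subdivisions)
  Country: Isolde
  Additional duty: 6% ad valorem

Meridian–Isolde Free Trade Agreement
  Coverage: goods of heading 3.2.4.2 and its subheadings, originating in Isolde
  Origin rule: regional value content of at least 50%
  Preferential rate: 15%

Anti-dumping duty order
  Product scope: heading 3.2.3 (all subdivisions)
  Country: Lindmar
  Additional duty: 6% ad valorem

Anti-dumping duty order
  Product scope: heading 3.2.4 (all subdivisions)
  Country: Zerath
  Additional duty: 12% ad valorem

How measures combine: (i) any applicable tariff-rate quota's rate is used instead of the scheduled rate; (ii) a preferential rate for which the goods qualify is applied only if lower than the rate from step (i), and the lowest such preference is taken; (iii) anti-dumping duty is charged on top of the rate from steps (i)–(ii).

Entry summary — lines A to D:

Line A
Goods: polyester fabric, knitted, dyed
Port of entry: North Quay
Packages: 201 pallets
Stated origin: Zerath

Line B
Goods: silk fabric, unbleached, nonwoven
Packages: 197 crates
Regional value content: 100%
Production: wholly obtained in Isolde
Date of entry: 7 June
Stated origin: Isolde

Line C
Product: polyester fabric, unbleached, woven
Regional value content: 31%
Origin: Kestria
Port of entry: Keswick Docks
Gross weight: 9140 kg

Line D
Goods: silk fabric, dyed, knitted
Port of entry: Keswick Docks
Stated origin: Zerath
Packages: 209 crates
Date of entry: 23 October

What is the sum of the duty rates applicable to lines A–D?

57%

Line A: polyester → 3.2; knitted → 3.2.2; dyed → 3.2.2.4. Scheduled 5%. No special measure applies. → 5%.
Line B: silk → 3.1; nonwoven → 3.1.2; unbleached → 3.1.2.2. Scheduled 38%. Isolde agreement on 3.2.4.4: 3.1.2.2 not covered; Isolde agreement on 3.2.4.2: 3.1.2.2 not covered. → 38%.
Line C: polyester → 3.2; woven → 3.2.3; unbleached → 3.2.3.1. Scheduled 10%. Kestria agreement on 3.2: RVC < 40%. → 10%.
Line D: silk → 3.1; knitted → 3.1.4; dyed → 3.1.4.4. Scheduled 16%. quota on 3.1.4.4 open → in-quota 4%. → 4%.
Sum: 5% + 38% + 10% + 4% = 57%.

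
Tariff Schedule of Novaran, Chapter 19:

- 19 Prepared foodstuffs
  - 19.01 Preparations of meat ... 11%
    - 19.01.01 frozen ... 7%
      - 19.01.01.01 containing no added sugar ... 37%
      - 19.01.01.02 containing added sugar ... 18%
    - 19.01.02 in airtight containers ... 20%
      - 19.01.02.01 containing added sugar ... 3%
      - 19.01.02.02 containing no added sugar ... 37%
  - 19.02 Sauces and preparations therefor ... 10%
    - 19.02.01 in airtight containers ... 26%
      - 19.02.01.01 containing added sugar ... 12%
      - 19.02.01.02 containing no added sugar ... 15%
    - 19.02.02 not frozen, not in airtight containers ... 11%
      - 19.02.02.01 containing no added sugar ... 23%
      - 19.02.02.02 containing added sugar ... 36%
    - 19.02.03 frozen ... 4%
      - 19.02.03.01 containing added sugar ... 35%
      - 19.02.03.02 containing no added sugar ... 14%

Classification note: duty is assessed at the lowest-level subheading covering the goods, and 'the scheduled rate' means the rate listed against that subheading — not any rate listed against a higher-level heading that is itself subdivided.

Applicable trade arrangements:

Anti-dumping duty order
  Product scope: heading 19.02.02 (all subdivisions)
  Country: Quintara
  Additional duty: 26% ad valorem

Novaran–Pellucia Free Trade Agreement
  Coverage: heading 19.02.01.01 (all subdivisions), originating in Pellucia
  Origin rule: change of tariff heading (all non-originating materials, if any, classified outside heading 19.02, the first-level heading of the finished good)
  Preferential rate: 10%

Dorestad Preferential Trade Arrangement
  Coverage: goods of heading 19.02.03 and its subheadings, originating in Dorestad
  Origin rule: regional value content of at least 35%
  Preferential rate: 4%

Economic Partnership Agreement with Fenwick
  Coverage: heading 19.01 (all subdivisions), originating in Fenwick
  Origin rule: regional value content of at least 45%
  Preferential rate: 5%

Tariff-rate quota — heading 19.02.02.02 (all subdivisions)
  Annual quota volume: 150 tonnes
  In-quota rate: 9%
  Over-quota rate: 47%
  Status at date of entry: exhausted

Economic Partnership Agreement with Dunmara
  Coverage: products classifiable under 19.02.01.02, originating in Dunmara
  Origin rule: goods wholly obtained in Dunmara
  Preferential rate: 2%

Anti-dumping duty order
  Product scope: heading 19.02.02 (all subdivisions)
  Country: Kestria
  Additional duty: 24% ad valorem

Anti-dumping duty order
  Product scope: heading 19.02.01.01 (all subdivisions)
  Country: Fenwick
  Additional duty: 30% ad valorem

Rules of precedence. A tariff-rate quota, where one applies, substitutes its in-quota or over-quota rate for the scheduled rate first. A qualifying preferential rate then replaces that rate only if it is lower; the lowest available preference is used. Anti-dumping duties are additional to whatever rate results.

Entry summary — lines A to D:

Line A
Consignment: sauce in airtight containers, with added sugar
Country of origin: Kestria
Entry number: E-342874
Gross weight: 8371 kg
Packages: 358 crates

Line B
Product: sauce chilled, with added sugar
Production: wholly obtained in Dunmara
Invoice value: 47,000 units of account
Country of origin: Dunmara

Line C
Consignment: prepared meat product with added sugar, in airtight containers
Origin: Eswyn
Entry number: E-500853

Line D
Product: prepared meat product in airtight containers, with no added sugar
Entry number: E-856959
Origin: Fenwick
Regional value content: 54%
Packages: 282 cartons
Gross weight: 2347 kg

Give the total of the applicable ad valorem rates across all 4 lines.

67%

Line A: sauce → 19.02; in airtight containers → 19.02.01; with added sugar → 19.02.01.01. Scheduled 12%. No special measure applies. → 12%.
Line B: sauce → 19.02; chilled → 19.02.02; with added sugar → 19.02.02.02. Scheduled 36%. quota on 19.02.02.02 exhausted → over-quota 47%; Dunmara agreement on 19.02.01.02: 19.02.02.02 not covered. → 47%.
Line C: prepared meat product → 19.01; in airtight containers → 19.01.02; with added sugar → 19.01.02.01. Scheduled 3%. No special measure applies. → 3%.
Line D: prepared meat product → 19.01; in airtight containers → 19.01.02; with no added sugar → 19.01.02.02. Scheduled 37%. Fenwick agreement on 19.01: RVC ≥ 45% → 5% available; preferential 5%. → 5%.
Sum: 12% + 47% + 3% + 5% = 67%.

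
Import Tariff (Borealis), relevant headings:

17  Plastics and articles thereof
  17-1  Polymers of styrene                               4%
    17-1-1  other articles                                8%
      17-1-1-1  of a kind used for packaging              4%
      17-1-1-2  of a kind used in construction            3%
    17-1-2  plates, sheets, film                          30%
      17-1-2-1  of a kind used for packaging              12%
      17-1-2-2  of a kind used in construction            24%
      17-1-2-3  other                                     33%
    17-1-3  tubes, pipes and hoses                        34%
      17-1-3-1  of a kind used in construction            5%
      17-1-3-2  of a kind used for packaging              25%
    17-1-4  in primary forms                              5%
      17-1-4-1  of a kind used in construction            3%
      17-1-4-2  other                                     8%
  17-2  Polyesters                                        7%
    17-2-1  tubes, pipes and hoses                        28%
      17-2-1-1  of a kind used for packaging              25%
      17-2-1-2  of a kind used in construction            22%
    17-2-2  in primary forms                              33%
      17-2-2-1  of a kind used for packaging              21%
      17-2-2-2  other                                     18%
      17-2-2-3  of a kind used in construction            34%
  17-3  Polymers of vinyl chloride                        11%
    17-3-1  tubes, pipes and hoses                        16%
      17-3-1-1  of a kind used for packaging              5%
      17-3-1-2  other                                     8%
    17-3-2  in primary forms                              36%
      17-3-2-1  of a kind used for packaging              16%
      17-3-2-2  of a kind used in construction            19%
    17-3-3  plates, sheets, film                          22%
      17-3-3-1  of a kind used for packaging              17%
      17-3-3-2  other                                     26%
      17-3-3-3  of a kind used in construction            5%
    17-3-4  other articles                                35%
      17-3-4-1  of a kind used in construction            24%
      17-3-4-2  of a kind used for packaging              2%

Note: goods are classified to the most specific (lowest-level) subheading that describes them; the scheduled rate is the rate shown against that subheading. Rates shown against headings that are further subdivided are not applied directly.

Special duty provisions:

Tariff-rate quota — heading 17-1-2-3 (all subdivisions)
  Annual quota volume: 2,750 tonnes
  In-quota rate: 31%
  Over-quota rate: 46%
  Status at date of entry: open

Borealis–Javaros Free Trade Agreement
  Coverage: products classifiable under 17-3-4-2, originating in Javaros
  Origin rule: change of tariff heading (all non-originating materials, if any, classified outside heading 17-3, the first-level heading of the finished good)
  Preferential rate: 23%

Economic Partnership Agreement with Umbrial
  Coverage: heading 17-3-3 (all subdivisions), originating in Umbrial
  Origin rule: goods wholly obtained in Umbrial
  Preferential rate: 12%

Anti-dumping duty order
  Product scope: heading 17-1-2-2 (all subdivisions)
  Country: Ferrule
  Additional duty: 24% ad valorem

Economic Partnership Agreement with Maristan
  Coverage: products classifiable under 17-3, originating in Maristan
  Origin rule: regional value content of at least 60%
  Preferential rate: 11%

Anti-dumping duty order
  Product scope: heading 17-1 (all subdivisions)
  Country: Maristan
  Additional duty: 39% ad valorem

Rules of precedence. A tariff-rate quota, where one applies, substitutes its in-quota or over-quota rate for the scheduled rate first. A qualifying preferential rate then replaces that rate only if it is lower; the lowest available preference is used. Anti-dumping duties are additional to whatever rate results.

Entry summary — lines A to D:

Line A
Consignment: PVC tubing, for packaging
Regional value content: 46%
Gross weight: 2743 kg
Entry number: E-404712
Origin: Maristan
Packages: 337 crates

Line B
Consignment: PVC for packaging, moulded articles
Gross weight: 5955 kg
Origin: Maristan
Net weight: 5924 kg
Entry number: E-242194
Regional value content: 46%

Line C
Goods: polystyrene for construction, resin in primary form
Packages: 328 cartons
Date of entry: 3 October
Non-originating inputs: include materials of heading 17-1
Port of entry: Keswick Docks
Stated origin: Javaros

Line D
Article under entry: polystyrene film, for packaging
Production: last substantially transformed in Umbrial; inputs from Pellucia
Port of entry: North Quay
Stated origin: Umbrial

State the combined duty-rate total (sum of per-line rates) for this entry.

Line A: PVC → 17-3; tubing → 17-3-1; for packaging → 17-3-1-1. Scheduled 5%. Maristan agreement on 17-3: RVC < 60%. → 5%.
Line B: PVC → 17-3; moulded articles → 17-3-4; for packaging → 17-3-4-2. Scheduled 2%. Maristan agreement on 17-3: RVC < 60%. → 2%.
Line C: polystyrene → 17-1; resin in primary form → 17-1-4; for construction → 17-1-4-1. Scheduled 3%. Javaros agreement on 17-3-4-2: 17-1-4-1 not covered. → 3%.
Line D: polystyrene → 17-1; film → 17-1-2; for packaging → 17-1-2-1. Scheduled 12%. Umbrial agreement on 17-3-3: 17-1-2-1 not covered. → 12%.
Sum: 5% + 2% + 3% + 12% = 22%.

22%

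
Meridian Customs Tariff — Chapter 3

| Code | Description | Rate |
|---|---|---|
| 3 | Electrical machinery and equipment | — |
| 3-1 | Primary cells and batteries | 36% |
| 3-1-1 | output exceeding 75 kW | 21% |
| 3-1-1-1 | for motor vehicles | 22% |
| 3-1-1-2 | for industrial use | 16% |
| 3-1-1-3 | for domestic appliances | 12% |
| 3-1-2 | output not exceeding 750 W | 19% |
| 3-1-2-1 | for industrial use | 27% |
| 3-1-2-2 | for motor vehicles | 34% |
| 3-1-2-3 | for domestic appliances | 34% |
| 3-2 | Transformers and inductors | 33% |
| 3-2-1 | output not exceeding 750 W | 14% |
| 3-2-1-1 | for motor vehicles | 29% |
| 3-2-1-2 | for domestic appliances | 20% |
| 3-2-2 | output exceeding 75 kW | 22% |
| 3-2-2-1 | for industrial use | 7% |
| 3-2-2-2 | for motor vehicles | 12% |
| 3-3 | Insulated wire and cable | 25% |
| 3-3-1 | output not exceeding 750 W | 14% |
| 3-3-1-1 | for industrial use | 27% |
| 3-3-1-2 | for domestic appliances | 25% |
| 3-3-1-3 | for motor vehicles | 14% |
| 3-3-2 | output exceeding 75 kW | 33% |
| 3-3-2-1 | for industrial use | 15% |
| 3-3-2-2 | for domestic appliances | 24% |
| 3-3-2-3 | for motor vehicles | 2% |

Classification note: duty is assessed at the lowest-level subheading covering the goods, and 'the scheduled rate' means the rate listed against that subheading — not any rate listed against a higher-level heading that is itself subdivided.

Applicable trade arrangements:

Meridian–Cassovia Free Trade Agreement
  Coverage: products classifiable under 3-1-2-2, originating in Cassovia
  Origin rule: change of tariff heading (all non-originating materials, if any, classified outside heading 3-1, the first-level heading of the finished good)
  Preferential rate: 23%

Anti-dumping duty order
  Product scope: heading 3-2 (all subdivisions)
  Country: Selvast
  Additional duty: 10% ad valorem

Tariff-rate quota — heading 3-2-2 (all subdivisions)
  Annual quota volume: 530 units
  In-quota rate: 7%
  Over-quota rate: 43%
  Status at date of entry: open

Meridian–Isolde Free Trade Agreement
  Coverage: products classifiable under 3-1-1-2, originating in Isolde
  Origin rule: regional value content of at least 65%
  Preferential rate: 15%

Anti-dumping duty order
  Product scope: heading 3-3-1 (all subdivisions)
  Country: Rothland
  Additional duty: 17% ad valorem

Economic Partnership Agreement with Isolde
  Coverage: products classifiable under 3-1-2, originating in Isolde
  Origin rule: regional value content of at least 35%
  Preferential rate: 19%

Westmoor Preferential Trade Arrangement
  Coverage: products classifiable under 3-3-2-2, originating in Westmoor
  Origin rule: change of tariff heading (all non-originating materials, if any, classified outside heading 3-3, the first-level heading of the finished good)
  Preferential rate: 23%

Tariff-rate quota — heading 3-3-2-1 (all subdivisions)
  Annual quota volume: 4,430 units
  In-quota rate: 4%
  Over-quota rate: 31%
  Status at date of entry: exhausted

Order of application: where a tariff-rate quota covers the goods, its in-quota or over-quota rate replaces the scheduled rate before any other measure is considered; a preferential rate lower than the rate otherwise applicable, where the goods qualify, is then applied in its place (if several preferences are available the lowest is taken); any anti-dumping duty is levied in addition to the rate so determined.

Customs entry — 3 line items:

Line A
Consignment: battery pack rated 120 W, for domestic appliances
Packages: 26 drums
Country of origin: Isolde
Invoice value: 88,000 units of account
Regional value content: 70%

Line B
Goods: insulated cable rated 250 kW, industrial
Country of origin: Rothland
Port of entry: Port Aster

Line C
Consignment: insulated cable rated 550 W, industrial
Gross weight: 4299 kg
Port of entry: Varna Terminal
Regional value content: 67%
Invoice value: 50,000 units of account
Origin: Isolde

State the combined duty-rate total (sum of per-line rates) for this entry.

Line A: battery pack → 3-1; rated 120 W → 3-1-2; for domestic appliances → 3-1-2-3. Scheduled 34%. Isolde agreement on 3-1-1-2: 3-1-2-3 not covered; Isolde agreement on 3-1-2: RVC ≥ 35% → 19% available; preferential 19%. → 19%.
Line B: insulated cable → 3-3; rated 250 kW → 3-3-2; industrial → 3-3-2-1. Scheduled 15%. quota on 3-3-2-1 exhausted → over-quota 31%. → 31%.
Line C: insulated cable → 3-3; rated 550 W → 3-3-1; industrial → 3-3-1-1. Scheduled 27%. Isolde agreement on 3-1-1-2: 3-3-1-1 not covered; Isolde agreement on 3-1-2: 3-3-1-1 not covered. → 27%.
Sum: 19% + 31% + 27% = 77%.

77%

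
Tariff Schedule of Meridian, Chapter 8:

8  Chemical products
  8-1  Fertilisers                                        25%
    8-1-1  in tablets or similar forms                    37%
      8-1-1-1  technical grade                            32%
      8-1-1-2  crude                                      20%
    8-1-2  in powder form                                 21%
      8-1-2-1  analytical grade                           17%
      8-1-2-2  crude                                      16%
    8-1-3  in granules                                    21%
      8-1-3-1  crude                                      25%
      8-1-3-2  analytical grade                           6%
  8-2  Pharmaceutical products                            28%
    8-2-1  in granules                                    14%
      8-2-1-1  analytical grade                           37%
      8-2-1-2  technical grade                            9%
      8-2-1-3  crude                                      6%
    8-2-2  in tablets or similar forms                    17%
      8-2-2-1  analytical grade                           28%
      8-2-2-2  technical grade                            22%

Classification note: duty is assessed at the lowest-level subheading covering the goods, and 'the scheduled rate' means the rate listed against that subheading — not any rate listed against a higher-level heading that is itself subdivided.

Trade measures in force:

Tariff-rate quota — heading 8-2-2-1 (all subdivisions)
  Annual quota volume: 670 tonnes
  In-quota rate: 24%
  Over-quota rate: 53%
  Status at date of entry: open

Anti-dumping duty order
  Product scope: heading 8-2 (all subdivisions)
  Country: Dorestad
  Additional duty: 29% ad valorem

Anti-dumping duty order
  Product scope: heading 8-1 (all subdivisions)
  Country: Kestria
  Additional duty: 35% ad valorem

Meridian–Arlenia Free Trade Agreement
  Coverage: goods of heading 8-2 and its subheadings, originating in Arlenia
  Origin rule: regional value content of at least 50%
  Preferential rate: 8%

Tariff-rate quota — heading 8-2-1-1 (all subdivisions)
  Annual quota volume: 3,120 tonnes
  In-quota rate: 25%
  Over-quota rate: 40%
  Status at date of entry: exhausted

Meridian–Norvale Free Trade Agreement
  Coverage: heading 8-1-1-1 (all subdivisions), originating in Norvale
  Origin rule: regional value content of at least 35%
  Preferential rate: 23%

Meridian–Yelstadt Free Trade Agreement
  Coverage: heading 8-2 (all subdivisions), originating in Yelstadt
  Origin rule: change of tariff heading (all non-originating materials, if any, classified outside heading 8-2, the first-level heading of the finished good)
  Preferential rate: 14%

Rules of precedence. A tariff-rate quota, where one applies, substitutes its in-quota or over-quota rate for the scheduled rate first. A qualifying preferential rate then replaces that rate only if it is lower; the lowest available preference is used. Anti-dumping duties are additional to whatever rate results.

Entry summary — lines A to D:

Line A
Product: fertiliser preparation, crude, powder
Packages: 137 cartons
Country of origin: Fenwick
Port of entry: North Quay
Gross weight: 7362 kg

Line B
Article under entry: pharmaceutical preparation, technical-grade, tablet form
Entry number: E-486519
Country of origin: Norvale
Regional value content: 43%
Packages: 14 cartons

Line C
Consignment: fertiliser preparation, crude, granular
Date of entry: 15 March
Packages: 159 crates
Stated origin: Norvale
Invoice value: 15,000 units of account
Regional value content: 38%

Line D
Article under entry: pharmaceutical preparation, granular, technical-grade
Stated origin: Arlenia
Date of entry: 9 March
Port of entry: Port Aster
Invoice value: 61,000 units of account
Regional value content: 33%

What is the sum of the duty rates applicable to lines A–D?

Line A: fertiliser → 8-1; powder → 8-1-2; crude → 8-1-2-2. Scheduled 16%. No special measure applies. → 16%.
Line B: pharmaceutical → 8-2; tablet form → 8-2-2; technical-grade → 8-2-2-2. Scheduled 22%. Norvale agreement on 8-1-1-1: 8-2-2-2 not covered. → 22%.
Line C: fertiliser → 8-1; granular → 8-1-3; crude → 8-1-3-1. Scheduled 25%. Norvale agreement on 8-1-1-1: 8-1-3-1 not covered. → 25%.
Line D: pharmaceutical → 8-2; granular → 8-2-1; technical-grade → 8-2-1-2. Scheduled 9%. Arlenia agreement on 8-2: RVC < 50%. → 9%.
Sum: 16% + 22% + 25% + 9% = 72%.

72%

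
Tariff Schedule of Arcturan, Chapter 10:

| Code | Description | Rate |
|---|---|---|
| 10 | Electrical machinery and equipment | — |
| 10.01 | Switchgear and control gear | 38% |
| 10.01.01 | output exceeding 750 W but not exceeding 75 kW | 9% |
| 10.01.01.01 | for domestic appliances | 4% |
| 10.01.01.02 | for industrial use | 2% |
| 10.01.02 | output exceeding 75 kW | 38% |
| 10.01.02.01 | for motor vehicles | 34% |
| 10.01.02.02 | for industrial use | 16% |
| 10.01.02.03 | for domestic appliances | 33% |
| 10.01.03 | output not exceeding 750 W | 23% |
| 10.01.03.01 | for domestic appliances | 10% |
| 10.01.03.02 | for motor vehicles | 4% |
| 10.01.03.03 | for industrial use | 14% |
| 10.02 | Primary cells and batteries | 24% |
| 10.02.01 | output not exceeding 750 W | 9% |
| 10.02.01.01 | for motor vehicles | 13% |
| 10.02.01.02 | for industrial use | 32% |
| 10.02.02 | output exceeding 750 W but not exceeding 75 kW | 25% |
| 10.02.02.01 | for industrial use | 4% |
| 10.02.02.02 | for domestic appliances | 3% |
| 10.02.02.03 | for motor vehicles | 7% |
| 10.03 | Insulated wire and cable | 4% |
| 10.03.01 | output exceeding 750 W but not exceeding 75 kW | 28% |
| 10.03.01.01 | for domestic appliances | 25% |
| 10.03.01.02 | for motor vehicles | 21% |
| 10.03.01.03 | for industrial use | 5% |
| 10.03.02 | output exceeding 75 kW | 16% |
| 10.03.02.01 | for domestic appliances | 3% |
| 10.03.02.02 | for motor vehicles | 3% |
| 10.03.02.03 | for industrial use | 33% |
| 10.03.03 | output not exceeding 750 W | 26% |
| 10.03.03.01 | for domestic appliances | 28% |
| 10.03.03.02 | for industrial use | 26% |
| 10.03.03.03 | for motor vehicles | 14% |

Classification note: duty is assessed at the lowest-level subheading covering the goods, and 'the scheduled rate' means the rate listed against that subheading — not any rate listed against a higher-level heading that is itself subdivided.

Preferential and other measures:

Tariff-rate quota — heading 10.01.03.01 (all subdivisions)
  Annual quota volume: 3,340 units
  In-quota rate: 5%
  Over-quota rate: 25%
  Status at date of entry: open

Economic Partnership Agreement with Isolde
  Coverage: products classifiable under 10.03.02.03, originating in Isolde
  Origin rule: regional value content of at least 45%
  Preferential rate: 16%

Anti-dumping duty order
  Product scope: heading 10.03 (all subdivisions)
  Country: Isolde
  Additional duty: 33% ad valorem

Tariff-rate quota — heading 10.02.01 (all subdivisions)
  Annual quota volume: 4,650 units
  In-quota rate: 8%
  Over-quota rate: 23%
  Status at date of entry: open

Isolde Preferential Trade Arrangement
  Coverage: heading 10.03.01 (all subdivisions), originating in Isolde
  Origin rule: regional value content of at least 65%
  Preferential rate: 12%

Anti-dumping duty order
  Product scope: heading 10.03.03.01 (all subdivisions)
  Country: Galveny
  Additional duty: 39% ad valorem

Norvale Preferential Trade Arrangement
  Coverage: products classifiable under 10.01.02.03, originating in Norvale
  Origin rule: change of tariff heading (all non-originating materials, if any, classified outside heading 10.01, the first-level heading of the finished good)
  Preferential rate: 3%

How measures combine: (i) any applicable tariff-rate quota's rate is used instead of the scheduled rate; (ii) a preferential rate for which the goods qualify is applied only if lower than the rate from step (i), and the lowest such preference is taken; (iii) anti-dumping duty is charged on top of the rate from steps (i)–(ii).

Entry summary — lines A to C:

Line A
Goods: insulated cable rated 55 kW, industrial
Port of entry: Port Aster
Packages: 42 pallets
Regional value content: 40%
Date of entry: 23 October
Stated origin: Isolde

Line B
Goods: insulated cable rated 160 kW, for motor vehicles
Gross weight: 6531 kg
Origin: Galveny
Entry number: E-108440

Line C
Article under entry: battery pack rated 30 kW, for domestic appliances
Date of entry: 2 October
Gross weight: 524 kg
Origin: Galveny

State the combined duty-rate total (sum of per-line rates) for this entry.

44%

Line A: insulated cable → 10.03; rated 55 kW → 10.03.01; industrial → 10.03.01.03. Scheduled 5%. Isolde agreement on 10.03.02.03: 10.03.01.03 not covered; Isolde agreement on 10.03.01: RVC < 65%; anti-dumping (Isolde, 10.03): +33%; total 5% + 33% = 38%. → 38%.
Line B: insulated cable → 10.03; rated 160 kW → 10.03.02; for motor vehicles → 10.03.02.02. Scheduled 3%. No special measure applies. → 3%.
Line C: battery pack → 10.02; rated 30 kW → 10.02.02; for domestic appliances → 10.02.02.02. Scheduled 3%. No special measure applies. → 3%.
Sum: 38% + 3% + 3% = 44%.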